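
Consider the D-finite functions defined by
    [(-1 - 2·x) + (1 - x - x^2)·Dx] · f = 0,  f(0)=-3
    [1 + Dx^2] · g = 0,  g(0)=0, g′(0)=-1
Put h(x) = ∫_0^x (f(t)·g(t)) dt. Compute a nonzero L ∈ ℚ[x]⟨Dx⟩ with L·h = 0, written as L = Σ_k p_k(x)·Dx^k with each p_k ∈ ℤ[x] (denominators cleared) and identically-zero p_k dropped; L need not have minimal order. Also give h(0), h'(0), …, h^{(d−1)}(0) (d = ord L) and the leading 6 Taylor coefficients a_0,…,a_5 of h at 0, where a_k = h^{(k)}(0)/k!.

f: a_k = -3, -3, -6, -9, -15, -24, …
g: a_k = 0, -1, 0, 1/6, 0, -1/120, …
h₀=f·g: eliminate ⇒ L₀, order ≤ 1·2.
h=∫h₀ ⇒ L = L₀·Dx.
L = (1 + x + x^2)·Dx + (2 + 4·x)·Dx^2 + (-1 + x + x^2)·Dx^3  (order 3).
h: a_k = 0, 0, 3/2, 1, 11/8, 17/10, …
ICs: h(0) = 0, h′(0) = 0, h′′(0) = 3.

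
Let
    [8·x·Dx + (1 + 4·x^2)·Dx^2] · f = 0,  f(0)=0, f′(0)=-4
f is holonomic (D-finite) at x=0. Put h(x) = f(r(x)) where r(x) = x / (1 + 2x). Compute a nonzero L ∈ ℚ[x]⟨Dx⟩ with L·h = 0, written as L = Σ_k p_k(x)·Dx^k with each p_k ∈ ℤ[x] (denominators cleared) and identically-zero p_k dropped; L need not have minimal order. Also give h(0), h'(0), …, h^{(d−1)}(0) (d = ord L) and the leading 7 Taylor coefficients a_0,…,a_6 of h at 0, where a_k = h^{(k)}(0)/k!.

f: a_k = 0, -4, 0, 16/3, 0, -64/5, 0, …
L₀ from L_f via x↦r, Dx↦r'^{-1}Dx.
L = (4 + 16·x)·Dx + (1 + 4·x + 8·x^2)·Dx^2  (order 2).
h: a_k = 0, -4, 8, -32/3, 0, 256/5, -512/3, …
ICs: h(0) = 0, h′(0) = -4.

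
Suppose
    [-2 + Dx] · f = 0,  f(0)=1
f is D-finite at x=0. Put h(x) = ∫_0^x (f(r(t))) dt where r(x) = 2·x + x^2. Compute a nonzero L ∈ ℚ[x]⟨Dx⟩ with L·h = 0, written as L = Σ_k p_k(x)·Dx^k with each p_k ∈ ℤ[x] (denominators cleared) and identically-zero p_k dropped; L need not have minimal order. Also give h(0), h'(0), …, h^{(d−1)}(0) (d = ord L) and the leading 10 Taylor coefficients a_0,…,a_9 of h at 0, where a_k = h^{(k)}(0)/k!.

L = (-4 - 4·x)·Dx + Dx^2  (order 2).
h: a_k = 0, 1, 2, 10/3, 14/3, 86/15, 284/45, 1996/315, 370/63, 14386/2835, …
ICs: h(0) = 0, h′(0) = 1.

f: a_k = 1, 2, 2, 4/3, 2/3, 4/15, 4/45, 8/315, 2/315, 4/2835, …
f∘r: x↦r, Dx↦Dx/r' in L_f ⇒ L₀.
∫: right-multiply L₀ by Dx.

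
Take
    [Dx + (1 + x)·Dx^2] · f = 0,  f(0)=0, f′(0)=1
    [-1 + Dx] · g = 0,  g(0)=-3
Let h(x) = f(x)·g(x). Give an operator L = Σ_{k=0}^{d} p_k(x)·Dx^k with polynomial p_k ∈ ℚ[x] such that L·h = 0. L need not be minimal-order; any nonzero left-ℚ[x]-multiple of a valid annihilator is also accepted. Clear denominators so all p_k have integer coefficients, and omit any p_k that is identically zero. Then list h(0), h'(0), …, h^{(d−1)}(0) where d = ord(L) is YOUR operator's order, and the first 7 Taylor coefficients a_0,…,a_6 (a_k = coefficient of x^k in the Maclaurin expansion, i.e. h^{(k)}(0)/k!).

L = x + (-1 - 2·x)·Dx + (1 + x)·Dx^2  (order 2).
h: a_k = 0, -3, -3/2, -1, 0, -9/40, 7/48, …
ICs: h(0) = 0, h′(0) = -3.

f: a_k = 0, 1, -1/2, 1/3, -1/4, 1/5, -1/6, …
g: a_k = -3, -3, -3/2, -1/2, -1/8, -1/40, -1/240, …
L₀ := L_f ⊗_s L_g (sym. prod.), ord ≤ 2.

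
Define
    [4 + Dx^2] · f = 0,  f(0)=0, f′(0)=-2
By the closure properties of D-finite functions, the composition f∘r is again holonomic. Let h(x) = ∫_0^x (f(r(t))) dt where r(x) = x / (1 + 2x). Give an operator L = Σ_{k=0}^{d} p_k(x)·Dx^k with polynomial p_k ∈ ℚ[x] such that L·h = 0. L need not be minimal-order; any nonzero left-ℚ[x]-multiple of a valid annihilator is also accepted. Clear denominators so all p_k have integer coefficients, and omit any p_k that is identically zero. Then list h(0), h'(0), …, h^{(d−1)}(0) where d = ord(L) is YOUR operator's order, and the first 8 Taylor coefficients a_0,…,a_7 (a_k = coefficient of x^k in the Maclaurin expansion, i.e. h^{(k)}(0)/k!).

f: a_k = 0, -2, 0, 4/3, 0, -4/15, 0, 8/315, …
h₀=f(r): pull back L_f along r ⇒ L₀.
h=∫₀ˣh₀: take L = L₀·Dx.
L = 4·Dx + (4 + 24·x + 48·x^2 + 32·x^3)·Dx^2 + (1 + 8·x + 24·x^2 + 32·x^3 + 16·x^4)·Dx^3  (order 3).
h: a_k = 0, 0, -1, 4/3, -5/3, 8/5, -2/45, -40/7, …
ICs: h(0) = 0, h′(0) = 0, h′′(0) = -2.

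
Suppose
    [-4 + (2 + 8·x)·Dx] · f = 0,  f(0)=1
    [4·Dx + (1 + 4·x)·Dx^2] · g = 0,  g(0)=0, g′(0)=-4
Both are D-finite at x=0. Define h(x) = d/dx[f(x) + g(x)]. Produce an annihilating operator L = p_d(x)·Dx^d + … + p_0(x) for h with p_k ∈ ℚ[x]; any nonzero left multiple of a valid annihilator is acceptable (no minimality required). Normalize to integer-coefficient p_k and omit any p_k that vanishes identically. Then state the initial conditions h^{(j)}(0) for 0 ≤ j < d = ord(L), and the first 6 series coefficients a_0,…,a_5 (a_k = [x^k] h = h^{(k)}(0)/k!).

L = 8 + (10 + 40·x)·Dx + (1 + 8·x + 16·x^2)·Dx^2  (order 2).
h: a_k = -2, 12, -52, 216, -884, 3592, …
ICs: h(0) = -2, h′(0) = 12.

f: a_k = 1, 2, -2, 4, -10, 28, …
g: a_k = 0, -4, 8, -64/3, 64, -1024/5, …
L₀ := lclm(L_f,L_g); ord L₀ ≤ 1+2.
h=h₀': d/dx-closure on L₀ ⇒ L.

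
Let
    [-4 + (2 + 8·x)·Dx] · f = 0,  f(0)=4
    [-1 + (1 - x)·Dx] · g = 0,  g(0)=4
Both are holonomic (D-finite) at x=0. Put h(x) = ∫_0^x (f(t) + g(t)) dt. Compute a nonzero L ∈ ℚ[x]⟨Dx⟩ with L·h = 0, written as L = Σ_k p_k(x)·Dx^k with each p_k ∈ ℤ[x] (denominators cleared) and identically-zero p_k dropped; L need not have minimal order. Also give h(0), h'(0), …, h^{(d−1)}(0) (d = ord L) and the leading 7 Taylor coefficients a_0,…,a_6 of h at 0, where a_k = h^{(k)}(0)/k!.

L = (8 + 12·x)·Dx + (-6 - 8·x - 36·x^2)·Dx^2 + (-1 + 3·x + 22·x^2 - 24·x^3)·Dx^3  (order 3).
h: a_k = 0, 8, 6, -4/3, 5, -36/5, 58/3, …
ICs: h(0) = 0, h′(0) = 8, h′′(0) = 12.

f: a_k = 4, 8, -8, 16, -40, 112, -336, …
g: a_k = 4, 4, 4, 4, 4, 4, 4, …
f+g: L₀ = lclm(L_f,L_g), ord ≤ 1+1.
∫: right-multiply L₀ by Dx.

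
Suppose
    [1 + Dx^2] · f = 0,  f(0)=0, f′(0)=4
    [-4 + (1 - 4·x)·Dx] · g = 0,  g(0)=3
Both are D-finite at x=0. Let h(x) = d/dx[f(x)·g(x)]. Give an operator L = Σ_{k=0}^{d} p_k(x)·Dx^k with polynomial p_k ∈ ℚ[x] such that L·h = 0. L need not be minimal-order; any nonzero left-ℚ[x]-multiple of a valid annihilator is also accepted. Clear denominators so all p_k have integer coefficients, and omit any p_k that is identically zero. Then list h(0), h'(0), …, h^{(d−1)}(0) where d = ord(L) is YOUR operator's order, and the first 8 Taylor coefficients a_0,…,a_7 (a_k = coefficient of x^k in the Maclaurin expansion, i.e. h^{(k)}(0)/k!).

f: a_k = 0, 4, 0, -2/3, 0, 1/30, 0, -1/1260, …
g: a_k = 3, 12, 48, 192, 768, 3072, 12288, 49152, …
Product ⇒ symmetric product L₀, ord ≤ 2.
h=h₀': d/dx-closure on L₀ ⇒ L.
L = (-31 - 8·x + 16·x^2) + (-8 + 32·x)·Dx + (1 - 8·x + 16·x^2)·Dx^2  (order 2).
h: a_k = 12, 96, 570, 3040, 30401/2, 364812/5, 20429471/60, 163435768/105, …
ICs: h(0) = 12, h′(0) = 96.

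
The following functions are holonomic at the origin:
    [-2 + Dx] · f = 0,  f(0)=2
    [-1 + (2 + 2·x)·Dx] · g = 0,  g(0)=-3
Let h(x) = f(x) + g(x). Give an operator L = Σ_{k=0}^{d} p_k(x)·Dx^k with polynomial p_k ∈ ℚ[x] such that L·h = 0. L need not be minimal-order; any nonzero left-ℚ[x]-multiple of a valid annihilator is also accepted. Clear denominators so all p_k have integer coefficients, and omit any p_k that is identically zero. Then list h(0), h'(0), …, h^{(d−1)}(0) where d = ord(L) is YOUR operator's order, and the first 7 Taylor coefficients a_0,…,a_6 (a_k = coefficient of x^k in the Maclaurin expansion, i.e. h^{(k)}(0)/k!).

L = (10 + 8·x) + (-17 - 32·x - 16·x^2)·Dx + (6 + 14·x + 8·x^2)·Dx^2  (order 2).
h: a_k = -1, 5/2, 35/8, 119/48, 557/384, 1733/3840, 11027/46080, …
ICs: h(0) = -1, h′(0) = 5/2.

f: a_k = 2, 4, 4, 8/3, 4/3, 8/15, 8/45, …
g: a_k = -3, -3/2, 3/8, -3/16, 15/128, -21/256, 63/1024, …
L₀ := lclm(L_f,L_g); ord L₀ ≤ 1+1.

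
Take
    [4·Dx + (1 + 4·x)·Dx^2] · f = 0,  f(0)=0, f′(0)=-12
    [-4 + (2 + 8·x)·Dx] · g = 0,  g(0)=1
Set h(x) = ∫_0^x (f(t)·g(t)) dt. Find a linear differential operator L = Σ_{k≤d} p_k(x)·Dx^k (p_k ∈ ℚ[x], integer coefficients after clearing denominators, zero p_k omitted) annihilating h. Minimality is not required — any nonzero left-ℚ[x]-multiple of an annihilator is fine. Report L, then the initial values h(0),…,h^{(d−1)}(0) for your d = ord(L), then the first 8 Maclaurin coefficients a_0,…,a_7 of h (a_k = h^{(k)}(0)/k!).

L = 4·Dx + (1 + 8·x + 16·x^2)·Dx^3  (order 3).
h: a_k = 0, 0, -6, 0, 2, -32/5, 284/15, -1984/35, …
ICs: h(0) = 0, h′(0) = 0, h′′(0) = -12.

f: a_k = 0, -12, 24, -64, 192, -3072/5, 2048, -49152/7, …
g: a_k = 1, 2, -2, 4, -10, 28, -84, 264, …
Sym-product of L_f,L_g gives L₀ (≤ ord 2).
h=∫h₀ ⇒ L = L₀·Dx.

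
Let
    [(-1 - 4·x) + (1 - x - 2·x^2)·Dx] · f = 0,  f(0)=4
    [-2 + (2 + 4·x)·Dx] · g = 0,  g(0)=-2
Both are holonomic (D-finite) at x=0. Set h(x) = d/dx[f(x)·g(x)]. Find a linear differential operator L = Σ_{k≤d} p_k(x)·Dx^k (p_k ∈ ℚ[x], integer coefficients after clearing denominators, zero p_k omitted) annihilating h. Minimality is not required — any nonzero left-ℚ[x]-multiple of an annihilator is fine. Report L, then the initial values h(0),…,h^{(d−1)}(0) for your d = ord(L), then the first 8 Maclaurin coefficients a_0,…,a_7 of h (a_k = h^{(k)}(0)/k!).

f: a_k = 4, 4, 12, 20, 44, 84, 172, 340, …
g: a_k = -2, -2, 1, -1, 5/4, -7/4, 21/8, -33/8, …
L₀ := L_f ⊗_s L_g (sym. prod.), ord ≤ 1.
Derive L from L₀ (diff closure).
L = (7 + 48·x + 99·x^2 + 100·x^3 + 60·x^4) + (-2 - 7·x - 3·x^2 + 22·x^3 + 44·x^4 + 24·x^5)·Dx  (order 1).
h: a_k = -16, -56, -192, -460, -1250, -2817, -6902, -30371/2, …
ICs: h(0) = -16.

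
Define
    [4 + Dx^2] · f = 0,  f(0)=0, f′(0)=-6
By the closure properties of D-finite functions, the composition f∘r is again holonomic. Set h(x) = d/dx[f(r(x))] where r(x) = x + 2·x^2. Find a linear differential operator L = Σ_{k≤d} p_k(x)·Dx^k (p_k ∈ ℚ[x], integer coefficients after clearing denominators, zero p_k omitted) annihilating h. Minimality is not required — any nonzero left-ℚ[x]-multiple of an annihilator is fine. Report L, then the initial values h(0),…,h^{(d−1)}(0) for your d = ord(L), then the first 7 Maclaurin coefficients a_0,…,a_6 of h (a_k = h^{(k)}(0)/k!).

f: a_k = 0, -6, 0, 4, 0, -4/5, 0, …
Change of var in L_f (x↦r) gives L₀.
Differentiate: ansatz ord ≤ ord L₀ ⇒ L.
L = (52 + 64·x + 384·x^2 + 1024·x^3 + 1024·x^4) + (-12 - 48·x)·Dx + (1 + 8·x + 16·x^2)·Dx^2  (order 2).
h: a_k = -6, -24, 12, 96, 236, 144, -3352/15, …
ICs: h(0) = -6, h′(0) = -24.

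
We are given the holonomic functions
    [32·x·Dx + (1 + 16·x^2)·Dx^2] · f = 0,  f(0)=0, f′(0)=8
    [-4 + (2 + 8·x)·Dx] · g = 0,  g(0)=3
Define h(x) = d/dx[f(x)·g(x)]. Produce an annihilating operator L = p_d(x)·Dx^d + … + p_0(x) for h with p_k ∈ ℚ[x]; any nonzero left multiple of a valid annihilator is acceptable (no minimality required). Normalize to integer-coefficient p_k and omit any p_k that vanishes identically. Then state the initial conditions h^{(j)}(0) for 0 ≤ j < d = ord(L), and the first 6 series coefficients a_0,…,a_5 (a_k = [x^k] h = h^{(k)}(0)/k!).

f: a_k = 0, 8, 0, -128/3, 0, 2048/5, …
g: a_k = 3, 6, -6, 12, -30, 84, …
L₀ := L_f ⊗_s L_g (sym. prod.), ord ≤ 2.
Derive L from L₀ (diff closure).
L = (20 + 640·x + 128·x^2 - 6144·x^3 - 3072·x^4) + (28 + 336·x + 1152·x^2 - 3584·x^3 - 21504·x^4 - 12288·x^5)·Dx + (3 + 8·x - 48·x^2 - 256·x^3 - 1792·x^4 - 6144·x^5 - 4096·x^6)·Dx^2  (order 2).
h: a_k = 24, 96, -528, -640, 6224, 78528/5, …
ICs: h(0) = 24, h′(0) = 96.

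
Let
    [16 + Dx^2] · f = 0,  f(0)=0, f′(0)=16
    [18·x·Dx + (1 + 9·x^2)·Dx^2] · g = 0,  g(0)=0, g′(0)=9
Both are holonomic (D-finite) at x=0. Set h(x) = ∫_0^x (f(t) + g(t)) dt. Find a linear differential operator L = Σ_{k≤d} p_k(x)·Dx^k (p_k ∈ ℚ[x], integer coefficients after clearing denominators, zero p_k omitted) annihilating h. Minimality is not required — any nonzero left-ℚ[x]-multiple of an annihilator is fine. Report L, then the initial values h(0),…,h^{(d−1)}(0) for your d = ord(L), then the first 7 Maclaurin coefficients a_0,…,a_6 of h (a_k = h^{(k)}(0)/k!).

f: a_k = 0, 16, 0, -128/3, 0, 512/15, 0, …
g: a_k = 0, 9, 0, -27, 0, 729/5, 0, …
Sum ⇒ L₀ = lclm(L_f,L_g) in ℚ(x)⟨Dx⟩.
h=∫h₀ ⇒ L = L₀·Dx.
L = (-13248·x + 181440·x^3 + 186624·x^5)·Dx^2 + (-16 + 6048·x^2 + 66096·x^4 + 93312·x^6)·Dx^3 + (-828·x + 11340·x^3 + 11664·x^5)·Dx^4 + (-1 + 378·x^2 + 4131·x^4 + 5832·x^6)·Dx^5  (order 5).
h: a_k = 0, 0, 25/2, 0, -209/12, 0, 2699/90, …
ICs: h(0) = 0, h′(0) = 0, h′′(0) = 25, h′′′(0) = 0, h′′′′(0) = -418.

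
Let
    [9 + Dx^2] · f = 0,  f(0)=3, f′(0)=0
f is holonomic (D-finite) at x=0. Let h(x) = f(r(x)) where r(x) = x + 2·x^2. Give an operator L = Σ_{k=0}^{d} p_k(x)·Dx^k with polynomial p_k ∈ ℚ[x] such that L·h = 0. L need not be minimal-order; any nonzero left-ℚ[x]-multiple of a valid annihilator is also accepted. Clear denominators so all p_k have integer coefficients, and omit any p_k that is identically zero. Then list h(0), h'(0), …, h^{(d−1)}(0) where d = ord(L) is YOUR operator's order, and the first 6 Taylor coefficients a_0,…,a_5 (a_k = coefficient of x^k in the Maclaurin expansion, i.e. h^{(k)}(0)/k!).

f: a_k = 3, 0, -27/2, 0, 81/8, 0, …
f∘r: x↦r, Dx↦Dx/r' in L_f ⇒ L₀.
L = (9 + 108·x + 432·x^2 + 576·x^3) - 4·Dx + (1 + 4·x)·Dx^2  (order 2).
h: a_k = 3, 0, -27/2, -54, -351/8, 81, …
ICs: h(0) = 3, h′(0) = 0.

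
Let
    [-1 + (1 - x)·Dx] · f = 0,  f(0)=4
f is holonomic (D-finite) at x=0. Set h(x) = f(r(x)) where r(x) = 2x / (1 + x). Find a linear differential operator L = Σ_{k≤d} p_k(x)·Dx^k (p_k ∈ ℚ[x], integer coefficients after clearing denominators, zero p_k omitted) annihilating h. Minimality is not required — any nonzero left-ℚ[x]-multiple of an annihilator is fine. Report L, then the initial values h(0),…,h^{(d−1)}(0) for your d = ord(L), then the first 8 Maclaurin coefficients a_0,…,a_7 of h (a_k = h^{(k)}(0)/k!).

L = 2 + (-1 + x^2)·Dx  (order 1).
h: a_k = 4, 8, 8, 8, 8, 8, 8, 8, …
ICs: h(0) = 4.

f: a_k = 4, 4, 4, 4, 4, 4, 4, 4, …
L₀ from L_f via x↦r, Dx↦r'^{-1}Dx.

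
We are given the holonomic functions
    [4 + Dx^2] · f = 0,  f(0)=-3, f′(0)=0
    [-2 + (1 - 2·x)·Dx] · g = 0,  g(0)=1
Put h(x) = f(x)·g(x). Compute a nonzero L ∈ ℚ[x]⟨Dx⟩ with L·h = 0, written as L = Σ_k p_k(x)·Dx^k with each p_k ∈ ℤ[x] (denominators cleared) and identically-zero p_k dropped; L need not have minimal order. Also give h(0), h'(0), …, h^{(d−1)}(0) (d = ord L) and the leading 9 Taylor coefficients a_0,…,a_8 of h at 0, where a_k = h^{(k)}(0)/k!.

L = (-4 + 8·x) + 4·Dx + (-1 + 2·x)·Dx^2  (order 2).
h: a_k = -3, -6, -6, -12, -26, -52, -1556/15, -3112/15, -8714/21, …
ICs: h(0) = -3, h′(0) = -6.

f: a_k = -3, 0, 6, 0, -2, 0, 4/15, 0, -2/105, …
g: a_k = 1, 2, 4, 8, 16, 32, 64, 128, 256, …
Product ⇒ symmetric product L₀, ord ≤ 2.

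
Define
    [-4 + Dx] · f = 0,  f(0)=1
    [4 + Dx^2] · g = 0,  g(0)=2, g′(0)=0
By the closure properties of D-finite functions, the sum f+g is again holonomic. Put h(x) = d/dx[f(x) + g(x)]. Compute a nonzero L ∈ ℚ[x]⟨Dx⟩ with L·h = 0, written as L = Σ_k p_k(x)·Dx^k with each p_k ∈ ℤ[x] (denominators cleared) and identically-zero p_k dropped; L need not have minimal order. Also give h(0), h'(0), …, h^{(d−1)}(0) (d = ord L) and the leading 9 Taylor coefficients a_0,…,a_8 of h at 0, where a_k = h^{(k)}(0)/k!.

f: a_k = 1, 4, 8, 32/3, 32/3, 128/15, 256/45, 1024/315, 512/315, …
g: a_k = 2, 0, -4, 0, 4/3, 0, -8/45, 0, 4/315, …
Weyl lclm of L_f,L_g ⇒ L₀ (ord ≤ 3).
Differentiate: ansatz ord ≤ ord L₀ ⇒ L.
L = 16 - 4·Dx + 4·Dx^2 - Dx^3  (order 3).
h: a_k = 4, 8, 32, 48, 128/3, 496/15, 1024/45, 1376/105, 2048/315, …
ICs: h(0) = 4, h′(0) = 8, h′′(0) = 64.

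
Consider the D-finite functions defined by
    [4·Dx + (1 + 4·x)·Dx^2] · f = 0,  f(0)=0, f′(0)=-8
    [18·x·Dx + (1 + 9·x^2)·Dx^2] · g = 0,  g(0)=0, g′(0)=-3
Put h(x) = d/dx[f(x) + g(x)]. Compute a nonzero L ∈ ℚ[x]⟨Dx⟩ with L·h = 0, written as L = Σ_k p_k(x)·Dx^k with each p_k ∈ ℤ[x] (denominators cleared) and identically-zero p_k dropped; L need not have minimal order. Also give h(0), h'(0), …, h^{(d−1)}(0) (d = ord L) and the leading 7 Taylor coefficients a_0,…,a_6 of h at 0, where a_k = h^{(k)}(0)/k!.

L = (-36 - 432·x + 972·x^2 + 1296·x^3) + (-25 - 72·x - 189·x^2 + 1944·x^3 + 2592·x^4)·Dx + (-2 + x + 36·x^2 + 81·x^3 + 486·x^4 + 648·x^5)·Dx^2  (order 2).
h: a_k = -11, 32, -101, 512, -2291, 8192, -30581, …
ICs: h(0) = -11, h′(0) = 32.

f: a_k = 0, -8, 16, -128/3, 128, -2048/5, 4096/3, …
g: a_k = 0, -3, 0, 9, 0, -243/5, 0, …
Weyl lclm of L_f,L_g ⇒ L₀ (ord ≤ 4).
Differentiate: ansatz ord ≤ ord L₀ ⇒ L.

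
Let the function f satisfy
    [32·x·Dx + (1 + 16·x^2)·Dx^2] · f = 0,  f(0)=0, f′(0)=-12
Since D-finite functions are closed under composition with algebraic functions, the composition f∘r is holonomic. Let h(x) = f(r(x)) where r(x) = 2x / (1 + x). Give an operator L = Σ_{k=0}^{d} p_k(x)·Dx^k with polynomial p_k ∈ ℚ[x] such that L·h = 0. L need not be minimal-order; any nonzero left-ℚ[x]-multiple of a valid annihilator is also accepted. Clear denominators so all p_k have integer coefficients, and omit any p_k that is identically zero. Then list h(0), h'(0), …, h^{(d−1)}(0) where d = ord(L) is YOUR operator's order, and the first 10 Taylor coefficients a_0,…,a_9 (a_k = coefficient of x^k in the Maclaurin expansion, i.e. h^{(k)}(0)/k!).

f: a_k = 0, -12, 0, 64, 0, -3072/5, 0, 49152/7, 0, -262144/3, …
L₀ from L_f via x↦r, Dx↦r'^{-1}Dx.
L = (2 + 130·x)·Dx + (1 + 2·x + 65·x^2)·Dx^2  (order 2).
h: a_k = 0, -24, 24, 488, -1512, -83064/5, 93208, 4280664/7, -5614056, -62806088/3, …
ICs: h(0) = 0, h′(0) = -24.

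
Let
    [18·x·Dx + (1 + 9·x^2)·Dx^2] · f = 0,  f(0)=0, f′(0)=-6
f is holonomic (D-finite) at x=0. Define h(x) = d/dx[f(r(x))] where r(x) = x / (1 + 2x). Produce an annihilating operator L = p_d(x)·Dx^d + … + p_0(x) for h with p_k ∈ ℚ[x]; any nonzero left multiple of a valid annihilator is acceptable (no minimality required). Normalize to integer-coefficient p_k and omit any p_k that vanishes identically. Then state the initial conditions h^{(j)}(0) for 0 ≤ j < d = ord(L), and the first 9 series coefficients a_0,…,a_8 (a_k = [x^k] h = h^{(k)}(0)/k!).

f: a_k = 0, -6, 0, 18, 0, -486/5, 0, 4374/7, 0, …
Change of var in L_f (x↦r) gives L₀.
h=h₀': d/dx-closure on L₀ ⇒ L.
L = (4 + 26·x) + (1 + 4·x + 13·x^2)·Dx  (order 1).
h: a_k = -6, 24, -18, -240, 1194, -1656, -8898, 57120, -112806, …
ICs: h(0) = -6.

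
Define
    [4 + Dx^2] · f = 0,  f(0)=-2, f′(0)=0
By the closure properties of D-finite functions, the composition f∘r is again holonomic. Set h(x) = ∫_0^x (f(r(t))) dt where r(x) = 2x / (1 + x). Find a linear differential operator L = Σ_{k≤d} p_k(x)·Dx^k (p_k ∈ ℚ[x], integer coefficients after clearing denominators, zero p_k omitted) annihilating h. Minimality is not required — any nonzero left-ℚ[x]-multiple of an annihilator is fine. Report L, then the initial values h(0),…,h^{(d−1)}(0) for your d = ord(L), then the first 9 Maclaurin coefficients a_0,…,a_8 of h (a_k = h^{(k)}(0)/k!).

L = 16·Dx + (2 + 6·x + 6·x^2 + 2·x^3)·Dx^2 + (1 + 4·x + 6·x^2 + 4·x^3 + x^4)·Dx^3  (order 3).
h: a_k = 0, -2, 0, 16/3, -8, 16/3, 32/9, -784/45, 164/5, …
ICs: h(0) = 0, h′(0) = -2, h′′(0) = 0.

f: a_k = -2, 0, 4, 0, -4/3, 0, 8/45, 0, -4/315, …
Substitute x→r, Dx→(1/r')Dx; clear ⇒ L₀.
Integrate: L := L₀·Dx.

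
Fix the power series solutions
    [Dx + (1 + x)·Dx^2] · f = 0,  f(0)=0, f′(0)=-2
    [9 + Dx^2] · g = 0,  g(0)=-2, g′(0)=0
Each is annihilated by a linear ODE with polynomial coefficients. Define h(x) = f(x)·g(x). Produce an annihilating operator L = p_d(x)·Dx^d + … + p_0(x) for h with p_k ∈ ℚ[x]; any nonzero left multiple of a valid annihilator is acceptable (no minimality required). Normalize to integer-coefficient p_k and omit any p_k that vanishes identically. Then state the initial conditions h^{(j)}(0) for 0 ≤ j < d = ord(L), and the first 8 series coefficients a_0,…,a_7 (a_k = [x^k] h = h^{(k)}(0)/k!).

f: a_k = 0, -2, 1, -2/3, 1/2, -2/5, 1/3, -2/7, …
g: a_k = -2, 0, 9, 0, -27/4, 0, 81/40, 0, …
h₀=f·g: eliminate ⇒ L₀, order ≤ 2·2.
L = (2493 + 10854·x + 17091·x^2 + 11664·x^3 + 2916·x^4) + (612 + 1908·x + 1944·x^2 + 648·x^3)·Dx + (592 + 2484·x + 3834·x^2 + 2592·x^3 + 648·x^4)·Dx^2 + (68 + 212·x + 216·x^2 + 72·x^3)·Dx^3 + (35 + 142·x + 215·x^2 + 144·x^3 + 36·x^4)·Dx^4  (order 4).
h: a_k = 0, 4, -2, -50/3, 8, 83/10, -35/12, -361/140, …
ICs: h(0) = 0, h′(0) = 4, h′′(0) = -4, h′′′(0) = -100.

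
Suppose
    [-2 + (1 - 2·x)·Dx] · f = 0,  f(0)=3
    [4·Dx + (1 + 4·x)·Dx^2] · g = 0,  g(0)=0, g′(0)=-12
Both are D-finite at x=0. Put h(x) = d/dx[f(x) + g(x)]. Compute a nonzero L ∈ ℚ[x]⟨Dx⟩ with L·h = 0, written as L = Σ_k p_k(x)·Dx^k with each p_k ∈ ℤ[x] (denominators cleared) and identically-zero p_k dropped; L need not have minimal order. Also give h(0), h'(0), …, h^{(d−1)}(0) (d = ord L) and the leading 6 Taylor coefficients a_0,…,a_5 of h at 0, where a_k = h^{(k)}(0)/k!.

L = (28 + 16·x) + (-1 + 40·x + 32·x^2)·Dx + (-1 - 3·x + 6·x^2 + 8·x^3)·Dx^2  (order 2).
h: a_k = -6, 72, -120, 960, -2592, 13440, …
ICs: h(0) = -6, h′(0) = 72.

f: a_k = 3, 6, 12, 24, 48, 96, …
g: a_k = 0, -12, 24, -64, 192, -3072/5, …
Weyl lclm of L_f,L_g ⇒ L₀ (ord ≤ 3).
Differentiate: ansatz ord ≤ ord L₀ ⇒ L.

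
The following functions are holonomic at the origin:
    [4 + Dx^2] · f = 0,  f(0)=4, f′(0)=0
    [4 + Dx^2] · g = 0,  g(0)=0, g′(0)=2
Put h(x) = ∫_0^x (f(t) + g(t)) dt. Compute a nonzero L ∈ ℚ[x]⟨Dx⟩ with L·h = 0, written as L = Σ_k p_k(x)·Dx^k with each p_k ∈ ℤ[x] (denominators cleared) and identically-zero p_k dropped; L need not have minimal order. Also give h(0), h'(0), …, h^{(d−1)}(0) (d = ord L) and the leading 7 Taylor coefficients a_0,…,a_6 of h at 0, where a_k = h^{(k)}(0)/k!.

f: a_k = 4, 0, -8, 0, 8/3, 0, -16/45, …
g: a_k = 0, 2, 0, -4/3, 0, 4/15, 0, …
Sum ⇒ L₀ = lclm(L_f,L_g) in ℚ(x)⟨Dx⟩.
Integrate: L := L₀·Dx.
L = 4·Dx + Dx^3  (order 3).
h: a_k = 0, 4, 1, -8/3, -1/3, 8/15, 2/45, …
ICs: h(0) = 0, h′(0) = 4, h′′(0) = 2.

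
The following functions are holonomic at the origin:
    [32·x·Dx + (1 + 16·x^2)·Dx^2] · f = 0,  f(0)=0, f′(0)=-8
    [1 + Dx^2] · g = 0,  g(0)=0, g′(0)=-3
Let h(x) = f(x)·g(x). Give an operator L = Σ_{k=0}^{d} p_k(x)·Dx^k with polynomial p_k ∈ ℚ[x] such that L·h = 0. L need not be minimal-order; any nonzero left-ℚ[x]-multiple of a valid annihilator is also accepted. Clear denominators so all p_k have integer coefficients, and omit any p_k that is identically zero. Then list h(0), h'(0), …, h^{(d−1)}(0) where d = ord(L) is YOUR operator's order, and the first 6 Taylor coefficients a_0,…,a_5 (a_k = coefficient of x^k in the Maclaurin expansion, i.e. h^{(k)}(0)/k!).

L = (1105 + 51776·x^2 + 22016·x^4 + 16384·x^6 + 65536·x^8) + (2112·x + 35840·x^3 + 49152·x^5 + 262144·x^7)·Dx + (1122 + 52352·x^2 + 27648·x^4 + 32768·x^6 + 131072·x^8)·Dx^2 + (2112·x + 35840·x^3 + 49152·x^5 + 262144·x^7)·Dx^3 + (17 + 576·x^2 + 5632·x^4 + 16384·x^6 + 65536·x^8)·Dx^4  (order 4).
h: a_k = 0, 0, 24, 0, -132, 0, …
ICs: h(0) = 0, h′(0) = 0, h′′(0) = 48, h′′′(0) = 0.

f: a_k = 0, -8, 0, 128/3, 0, -2048/5, …
g: a_k = 0, -3, 0, 1/2, 0, -1/40, …
Sym-product of L_f,L_g gives L₀ (≤ ord 4).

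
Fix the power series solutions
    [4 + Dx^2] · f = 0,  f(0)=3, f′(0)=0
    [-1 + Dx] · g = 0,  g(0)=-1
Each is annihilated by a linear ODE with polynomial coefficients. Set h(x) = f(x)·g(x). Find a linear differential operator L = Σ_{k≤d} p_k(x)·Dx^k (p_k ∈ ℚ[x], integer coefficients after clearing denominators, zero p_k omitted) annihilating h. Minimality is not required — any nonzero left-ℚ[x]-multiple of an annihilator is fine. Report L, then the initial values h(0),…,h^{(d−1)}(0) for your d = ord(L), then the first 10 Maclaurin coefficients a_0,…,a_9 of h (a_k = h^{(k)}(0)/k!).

L = 5 - 2·Dx + Dx^2  (order 2).
h: a_k = -3, -3, 9/2, 11/2, 7/8, -41/40, -39/80, -29/1680, 527/13440, 1199/120960, …
ICs: h(0) = -3, h′(0) = -3.

f: a_k = 3, 0, -6, 0, 2, 0, -4/15, 0, 2/105, 0, …
g: a_k = -1, -1, -1/2, -1/6, -1/24, -1/120, -1/720, -1/5040, -1/40320, -1/362880, …
Product ⇒ symmetric product L₀, ord ≤ 2.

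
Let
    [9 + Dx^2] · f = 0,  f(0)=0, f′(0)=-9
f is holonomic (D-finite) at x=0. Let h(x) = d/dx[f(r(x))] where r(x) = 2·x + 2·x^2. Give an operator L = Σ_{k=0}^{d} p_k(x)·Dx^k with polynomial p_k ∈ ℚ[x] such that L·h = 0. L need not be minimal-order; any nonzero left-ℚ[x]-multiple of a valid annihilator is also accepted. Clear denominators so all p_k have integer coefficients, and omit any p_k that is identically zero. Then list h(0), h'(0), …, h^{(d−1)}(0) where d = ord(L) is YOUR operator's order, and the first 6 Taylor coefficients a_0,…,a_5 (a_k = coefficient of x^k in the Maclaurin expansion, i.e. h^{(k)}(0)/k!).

f: a_k = 0, -9, 0, 27/2, 0, -243/40, …
L₀ from L_f via x↦r, Dx↦r'^{-1}Dx.
h₀' ⇒ L via d/dx closure of L₀.
L = (48 + 288·x + 864·x^2 + 1152·x^3 + 576·x^4) + (-6 - 12·x)·Dx + (1 + 4·x + 4·x^2)·Dx^2  (order 2).
h: a_k = -18, -36, 324, 1296, 648, -5184, …
ICs: h(0) = -18, h′(0) = -36.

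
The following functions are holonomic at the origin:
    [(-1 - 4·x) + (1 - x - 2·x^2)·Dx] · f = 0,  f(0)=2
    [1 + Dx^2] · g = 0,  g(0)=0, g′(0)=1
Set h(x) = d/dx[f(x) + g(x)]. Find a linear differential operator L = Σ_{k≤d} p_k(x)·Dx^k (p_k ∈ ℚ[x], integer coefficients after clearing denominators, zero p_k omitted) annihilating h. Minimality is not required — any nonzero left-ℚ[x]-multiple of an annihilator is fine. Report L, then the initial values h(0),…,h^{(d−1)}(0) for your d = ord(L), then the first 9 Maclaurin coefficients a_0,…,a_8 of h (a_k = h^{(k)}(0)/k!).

f: a_k = 2, 2, 6, 10, 22, 42, 86, 170, 342, …
g: a_k = 0, 1, 0, -1/6, 0, 1/120, 0, -1/5040, 0, …
Weyl lclm of L_f,L_g ⇒ L₀ (ord ≤ 3).
h=h₀': d/dx-closure on L₀ ⇒ L.
L = (270 + 1200·x + 2862·x^2 + 1860·x^3 + 1920·x^4 + 144·x^5 + 96·x^6) + (-31 - 115·x + 75·x^2 + 241·x^3 + 430·x^4 + 372·x^5 + 56·x^6 + 32·x^7)·Dx + (270 + 1200·x + 2862·x^2 + 1860·x^3 + 1920·x^4 + 144·x^5 + 96·x^6)·Dx^2 + (-31 - 115·x + 75·x^2 + 241·x^3 + 430·x^4 + 372·x^5 + 56·x^6 + 32·x^7)·Dx^3  (order 3).
h: a_k = 3, 12, 59/2, 88, 5041/24, 516, 856799/720, 2736, 247484161/40320, …
ICs: h(0) = 3, h′(0) = 12, h′′(0) = 59.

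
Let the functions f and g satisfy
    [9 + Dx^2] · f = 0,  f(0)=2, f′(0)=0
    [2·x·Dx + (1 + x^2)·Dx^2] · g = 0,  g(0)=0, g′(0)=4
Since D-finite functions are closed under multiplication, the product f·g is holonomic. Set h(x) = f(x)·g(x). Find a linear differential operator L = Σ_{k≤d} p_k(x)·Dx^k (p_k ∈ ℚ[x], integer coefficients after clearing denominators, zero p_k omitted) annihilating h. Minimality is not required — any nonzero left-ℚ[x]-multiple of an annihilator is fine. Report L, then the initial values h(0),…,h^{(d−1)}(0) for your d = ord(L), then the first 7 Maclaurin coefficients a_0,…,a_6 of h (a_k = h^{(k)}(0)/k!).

f: a_k = 2, 0, -9, 0, 27/4, 0, -81/40, …
g: a_k = 0, 4, 0, -4/3, 0, 4/5, 0, …
h₀=f·g: eliminate ⇒ L₀, order ≤ 2·2.
L = (1170 + 3834·x^2 + 4779·x^4 + 2916·x^6 + 729·x^8) + (396·x + 1044·x^3 + 972·x^5 + 324·x^7)·Dx + (220 + 768·x^2 + 1026·x^4 + 648·x^6 + 162·x^8)·Dx^2 + (44·x + 116·x^3 + 108·x^5 + 36·x^7)·Dx^3 + (10 + 38·x^2 + 55·x^4 + 36·x^6 + 9·x^8)·Dx^4  (order 4).
h: a_k = 0, 8, 0, -116/3, 0, 203/5, 0, …
ICs: h(0) = 0, h′(0) = 8, h′′(0) = 0, h′′′(0) = -232.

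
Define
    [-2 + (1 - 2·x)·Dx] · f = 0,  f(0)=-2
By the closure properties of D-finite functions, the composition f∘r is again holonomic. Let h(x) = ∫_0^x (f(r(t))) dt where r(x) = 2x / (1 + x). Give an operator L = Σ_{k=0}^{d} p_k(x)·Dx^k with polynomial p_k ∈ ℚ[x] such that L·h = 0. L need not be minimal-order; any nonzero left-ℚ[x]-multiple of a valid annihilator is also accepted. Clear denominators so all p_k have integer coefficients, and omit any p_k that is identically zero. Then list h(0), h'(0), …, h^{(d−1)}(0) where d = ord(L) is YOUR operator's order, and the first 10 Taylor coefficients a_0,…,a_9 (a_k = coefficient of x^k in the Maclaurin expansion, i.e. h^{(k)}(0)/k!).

f: a_k = -2, -4, -8, -16, -32, -64, -128, -256, -512, -1024, …
L₀ from L_f via x↦r, Dx↦r'^{-1}Dx.
Integrate: L := L₀·Dx.
L = 4·Dx + (-1 + 2·x + 3·x^2)·Dx^2  (order 2).
h: a_k = 0, -2, -4, -8, -18, -216/5, -108, -1944/7, -729, -1944, …
ICs: h(0) = 0, h′(0) = -2.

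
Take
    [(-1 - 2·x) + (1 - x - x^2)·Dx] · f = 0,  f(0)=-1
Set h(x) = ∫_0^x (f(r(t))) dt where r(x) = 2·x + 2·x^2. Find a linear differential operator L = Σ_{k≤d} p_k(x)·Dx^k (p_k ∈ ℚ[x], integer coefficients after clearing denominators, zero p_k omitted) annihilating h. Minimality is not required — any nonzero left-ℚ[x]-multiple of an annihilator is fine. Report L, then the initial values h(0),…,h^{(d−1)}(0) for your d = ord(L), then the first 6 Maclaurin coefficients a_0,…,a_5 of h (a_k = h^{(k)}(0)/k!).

f: a_k = -1, -1, -2, -3, -5, -8, …
L₀ from L_f via x↦r, Dx↦r'^{-1}Dx.
Integrate: L := L₀·Dx.
L = (2 + 12·x + 24·x^2 + 16·x^3)·Dx + (-1 + 2·x + 6·x^2 + 8·x^3 + 4·x^4)·Dx^2  (order 2).
h: a_k = 0, -1, -1, -10/3, -10, -32, …
ICs: h(0) = 0, h′(0) = -1.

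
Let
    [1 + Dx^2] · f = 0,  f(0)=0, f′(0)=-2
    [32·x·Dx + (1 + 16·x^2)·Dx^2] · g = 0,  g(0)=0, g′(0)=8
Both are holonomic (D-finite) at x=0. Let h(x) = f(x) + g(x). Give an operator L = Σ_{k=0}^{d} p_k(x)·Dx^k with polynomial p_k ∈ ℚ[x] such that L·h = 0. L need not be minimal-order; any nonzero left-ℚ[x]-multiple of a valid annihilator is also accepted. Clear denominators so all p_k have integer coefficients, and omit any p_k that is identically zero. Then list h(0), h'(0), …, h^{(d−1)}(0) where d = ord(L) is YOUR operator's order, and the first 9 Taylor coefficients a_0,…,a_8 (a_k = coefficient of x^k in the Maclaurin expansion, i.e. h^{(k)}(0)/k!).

L = (-6112·x + 99328·x^3 + 8192·x^5)·Dx + (-31 + 1072·x^2 + 25344·x^4 + 4096·x^6)·Dx^2 + (-6112·x + 99328·x^3 + 8192·x^5)·Dx^3 + (-31 + 1072·x^2 + 25344·x^4 + 4096·x^6)·Dx^4  (order 4).
h: a_k = 0, 6, 0, -127/3, 0, 4915/12, 0, -11796479/2520, 0, …
ICs: h(0) = 0, h′(0) = 6, h′′(0) = 0, h′′′(0) = -254.

f: a_k = 0, -2, 0, 1/3, 0, -1/60, 0, 1/2520, 0, …
g: a_k = 0, 8, 0, -128/3, 0, 2048/5, 0, -32768/7, 0, …
Sum ⇒ L₀ = lclm(L_f,L_g) in ℚ(x)⟨Dx⟩.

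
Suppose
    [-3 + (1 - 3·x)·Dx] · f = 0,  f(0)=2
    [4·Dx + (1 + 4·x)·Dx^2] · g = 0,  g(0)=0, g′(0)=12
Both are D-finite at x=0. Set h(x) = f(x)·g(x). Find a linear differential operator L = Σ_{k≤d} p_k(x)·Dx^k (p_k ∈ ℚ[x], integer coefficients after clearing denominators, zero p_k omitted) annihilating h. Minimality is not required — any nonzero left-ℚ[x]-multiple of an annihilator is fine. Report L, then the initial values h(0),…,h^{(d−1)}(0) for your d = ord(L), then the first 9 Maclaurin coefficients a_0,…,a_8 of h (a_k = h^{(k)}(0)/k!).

f: a_k = 2, 6, 18, 54, 162, 486, 1458, 4374, 13122, …
g: a_k = 0, 12, -24, 64, -192, 3072/5, -2048, 49152/7, -24576, …
Product ⇒ symmetric product L₀, ord ≤ 2.
L = 12 + (2 + 36·x)·Dx + (-1 - x + 12·x^2)·Dx^2  (order 2).
h: a_k = 0, 24, 24, 200, 216, 9384/5, 7672/5, 652632/35, 237576/35, …
ICs: h(0) = 0, h′(0) = 24.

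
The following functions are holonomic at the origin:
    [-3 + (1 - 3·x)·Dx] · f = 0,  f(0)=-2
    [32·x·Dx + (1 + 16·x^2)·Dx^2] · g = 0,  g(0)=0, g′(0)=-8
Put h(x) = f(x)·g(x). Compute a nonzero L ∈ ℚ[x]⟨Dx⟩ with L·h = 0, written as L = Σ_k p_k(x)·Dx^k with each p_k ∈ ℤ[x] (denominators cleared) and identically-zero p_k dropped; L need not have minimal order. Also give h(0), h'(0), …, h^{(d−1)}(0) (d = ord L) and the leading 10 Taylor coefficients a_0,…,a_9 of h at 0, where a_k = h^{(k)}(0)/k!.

f: a_k = -2, -6, -18, -54, -162, -486, -1458, -4374, -13122, -39366, …
g: a_k = 0, -8, 0, 128/3, 0, -2048/5, 0, 32768/7, 0, -524288/9, …
L₀ := L_f ⊗_s L_g (sym. prod.), ord ≤ 2.
L = 96·x + (6 - 32·x + 192·x^2)·Dx + (-1 + 3·x - 16·x^2 + 48·x^3)·Dx^2  (order 2).
h: a_k = 0, 16, 48, 176/3, 176, 6736/5, 20208/5, 96688/35, 290064/35, 44531888/315, …
ICs: h(0) = 0, h′(0) = 16.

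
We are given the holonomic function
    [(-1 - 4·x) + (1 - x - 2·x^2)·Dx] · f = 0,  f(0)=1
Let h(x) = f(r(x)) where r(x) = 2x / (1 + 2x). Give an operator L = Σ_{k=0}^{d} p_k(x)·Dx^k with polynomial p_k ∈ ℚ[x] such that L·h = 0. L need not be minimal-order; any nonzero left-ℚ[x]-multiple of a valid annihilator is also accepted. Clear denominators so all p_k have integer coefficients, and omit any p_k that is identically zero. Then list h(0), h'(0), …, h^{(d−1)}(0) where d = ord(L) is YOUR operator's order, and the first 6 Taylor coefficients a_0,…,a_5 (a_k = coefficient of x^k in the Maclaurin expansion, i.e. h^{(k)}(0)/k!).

f: a_k = 1, 1, 3, 5, 11, 21, …
L₀ from L_f via x↦r, Dx↦r'^{-1}Dx.
L = (2 + 20·x) + (-1 - 4·x + 4·x^2 + 16·x^3)·Dx  (order 1).
h: a_k = 1, 2, 8, 0, 64, -128, …
ICs: h(0) = 1.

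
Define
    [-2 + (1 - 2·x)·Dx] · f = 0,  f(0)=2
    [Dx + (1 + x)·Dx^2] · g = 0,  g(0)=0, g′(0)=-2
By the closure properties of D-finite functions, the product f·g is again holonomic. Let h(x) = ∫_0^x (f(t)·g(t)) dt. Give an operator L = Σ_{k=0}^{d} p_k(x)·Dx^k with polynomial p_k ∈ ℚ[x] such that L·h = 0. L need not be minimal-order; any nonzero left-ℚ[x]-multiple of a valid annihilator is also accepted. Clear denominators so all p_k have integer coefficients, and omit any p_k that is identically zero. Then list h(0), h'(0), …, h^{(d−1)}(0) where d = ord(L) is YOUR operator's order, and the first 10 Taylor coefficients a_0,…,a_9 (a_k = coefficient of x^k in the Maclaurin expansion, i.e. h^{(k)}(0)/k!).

f: a_k = 2, 4, 8, 16, 32, 64, 128, 256, 512, 1024, …
g: a_k = 0, -2, 1, -2/3, 1/2, -2/5, 1/3, -2/7, 1/4, -2/9, …
h₀=f·g: eliminate ⇒ L₀, order ≤ 1·2.
h=∫₀ˣh₀: take L = L₀·Dx.
L = 2·Dx + (3 + 6·x)·Dx^2 + (-1 + x + 2·x^2)·Dx^3  (order 3).
h: a_k = 0, 0, -2, -2, -10/3, -77/15, -391/45, -74/5, -909/35, -29053/630, …
ICs: h(0) = 0, h′(0) = 0, h′′(0) = -4.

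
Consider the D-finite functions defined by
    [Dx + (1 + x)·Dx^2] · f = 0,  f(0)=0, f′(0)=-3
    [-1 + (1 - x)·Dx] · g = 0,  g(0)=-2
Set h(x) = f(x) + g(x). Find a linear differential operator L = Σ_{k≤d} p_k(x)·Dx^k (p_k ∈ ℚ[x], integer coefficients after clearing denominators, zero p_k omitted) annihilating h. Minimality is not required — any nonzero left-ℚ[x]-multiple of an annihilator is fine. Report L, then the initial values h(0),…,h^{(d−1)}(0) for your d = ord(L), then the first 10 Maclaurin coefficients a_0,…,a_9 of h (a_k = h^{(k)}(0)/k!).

L = (-10 - 2·x)·Dx + (-4 - 16·x - 4·x^2)·Dx^2 + (3 + x - 3·x^2 - x^3)·Dx^3  (order 3).
h: a_k = -2, -5, -1/2, -3, -5/4, -13/5, -3/2, -17/7, -13/8, -7/3, …
ICs: h(0) = -2, h′(0) = -5, h′′(0) = -1.

f: a_k = 0, -3, 3/2, -1, 3/4, -3/5, 1/2, -3/7, 3/8, -1/3, …
g: a_k = -2, -2, -2, -2, -2, -2, -2, -2, -2, -2, …
L₀ := lclm(L_f,L_g); ord L₀ ≤ 2+1.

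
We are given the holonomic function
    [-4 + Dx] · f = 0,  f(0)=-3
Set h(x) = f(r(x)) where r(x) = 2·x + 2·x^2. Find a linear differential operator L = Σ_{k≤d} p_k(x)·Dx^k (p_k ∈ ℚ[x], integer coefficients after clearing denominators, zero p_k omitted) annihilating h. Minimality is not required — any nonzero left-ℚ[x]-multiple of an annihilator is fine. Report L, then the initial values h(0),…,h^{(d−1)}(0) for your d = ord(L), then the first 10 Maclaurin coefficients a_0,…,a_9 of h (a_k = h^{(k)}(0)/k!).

L = (-8 - 16·x) + Dx  (order 1).
h: a_k = -3, -24, -120, -448, -1376, -18176/5, -127744/15, -378880/21, -3682816/105, -59772928/945, …
ICs: h(0) = -3.

f: a_k = -3, -12, -24, -32, -32, -128/5, -256/15, -1024/105, -512/105, -2048/945, …
Change of var in L_f (x↦r) gives L₀.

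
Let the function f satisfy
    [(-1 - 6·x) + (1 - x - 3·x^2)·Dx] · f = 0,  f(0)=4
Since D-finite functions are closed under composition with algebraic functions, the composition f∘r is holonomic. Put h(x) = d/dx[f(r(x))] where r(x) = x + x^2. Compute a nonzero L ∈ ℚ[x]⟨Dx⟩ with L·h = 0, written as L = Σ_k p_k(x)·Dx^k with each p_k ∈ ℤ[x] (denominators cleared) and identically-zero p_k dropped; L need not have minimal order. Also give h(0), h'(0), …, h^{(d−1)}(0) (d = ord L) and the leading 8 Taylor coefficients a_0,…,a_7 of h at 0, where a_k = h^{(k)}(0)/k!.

f: a_k = 4, 4, 16, 28, 76, 160, 388, 868, …
Substitute x→r, Dx→(1/r')Dx; clear ⇒ L₀.
h=h₀': d/dx-closure on L₀ ⇒ L.
L = (10 + 60·x + 168·x^2 + 396·x^3 + 648·x^4 + 540·x^5 + 180·x^6) + (-1 - 7·x - 6·x^2 + 44·x^3 + 135·x^4 + 180·x^5 + 126·x^6 + 36·x^7)·Dx  (order 1).
h: a_k = 4, 40, 180, 704, 2740, 10032, 35700, 124832, …
ICs: h(0) = 4.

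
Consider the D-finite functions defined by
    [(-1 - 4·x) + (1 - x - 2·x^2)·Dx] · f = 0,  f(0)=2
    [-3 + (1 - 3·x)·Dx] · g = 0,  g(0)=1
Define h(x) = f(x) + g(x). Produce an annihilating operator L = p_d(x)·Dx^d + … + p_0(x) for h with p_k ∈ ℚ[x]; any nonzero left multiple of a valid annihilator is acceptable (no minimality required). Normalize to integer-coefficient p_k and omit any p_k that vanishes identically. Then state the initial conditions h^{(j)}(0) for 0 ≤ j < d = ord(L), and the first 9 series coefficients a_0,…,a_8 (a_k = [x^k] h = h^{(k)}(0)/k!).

L = (-36·x + 36·x^2 - 36·x^3) + (6 - 6·x - 30·x^2 + 54·x^3 - 72·x^4)·Dx + (-1 + 6·x - 12·x^2 + 8·x^3 + 9·x^4 - 18·x^5)·Dx^2  (order 2).
h: a_k = 3, 5, 15, 37, 103, 285, 815, 2357, 6903, …
ICs: h(0) = 3, h′(0) = 5.

f: a_k = 2, 2, 6, 10, 22, 42, 86, 170, 342, …
g: a_k = 1, 3, 9, 27, 81, 243, 729, 2187, 6561, …
L₀ := lclm(L_f,L_g); ord L₀ ≤ 1+1.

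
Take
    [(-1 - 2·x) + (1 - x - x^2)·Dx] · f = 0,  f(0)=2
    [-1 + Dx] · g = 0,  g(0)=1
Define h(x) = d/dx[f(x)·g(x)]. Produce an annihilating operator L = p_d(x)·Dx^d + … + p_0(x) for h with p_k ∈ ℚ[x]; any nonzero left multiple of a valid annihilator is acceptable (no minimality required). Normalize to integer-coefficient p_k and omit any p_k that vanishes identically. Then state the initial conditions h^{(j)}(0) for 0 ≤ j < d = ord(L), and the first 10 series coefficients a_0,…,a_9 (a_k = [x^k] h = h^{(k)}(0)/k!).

L = (7 + 6·x - x^2 - 2·x^3 + x^4) + (-2 + x + 4·x^2 - x^4)·Dx  (order 1).
h: a_k = 4, 14, 34, 221/3, 893/6, 17347/60, 98221/180, 2542969/2520, 2645039/1440, 599172671/181440, …
ICs: h(0) = 4.

f: a_k = 2, 2, 4, 6, 10, 16, 26, 42, 68, 110, …
g: a_k = 1, 1, 1/2, 1/6, 1/24, 1/120, 1/720, 1/5040, 1/40320, 1/362880, …
Product ⇒ symmetric product L₀, ord ≤ 1.
Differentiate: ansatz ord ≤ ord L₀ ⇒ L.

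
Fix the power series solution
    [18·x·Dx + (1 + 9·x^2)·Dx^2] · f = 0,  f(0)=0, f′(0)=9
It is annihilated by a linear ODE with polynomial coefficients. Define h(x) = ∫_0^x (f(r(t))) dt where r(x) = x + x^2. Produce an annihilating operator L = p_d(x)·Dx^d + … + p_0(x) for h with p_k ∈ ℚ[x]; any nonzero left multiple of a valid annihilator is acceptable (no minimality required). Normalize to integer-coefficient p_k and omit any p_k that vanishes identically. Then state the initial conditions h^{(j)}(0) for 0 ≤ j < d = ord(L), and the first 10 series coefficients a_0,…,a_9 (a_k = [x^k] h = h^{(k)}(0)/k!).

L = (-2 + 18·x + 72·x^2 + 108·x^3 + 54·x^4)·Dx^2 + (1 + 2·x + 9·x^2 + 36·x^3 + 45·x^4 + 18·x^5)·Dx^3  (order 3).
h: a_k = 0, 0, 9/2, 3, -27/4, -81/5, 54/5, 702/7, 3645/56, -567, …
ICs: h(0) = 0, h′(0) = 0, h′′(0) = 9.

f: a_k = 0, 9, 0, -27, 0, 729/5, 0, -6561/7, 0, 6561, …
L₀ from L_f via x↦r, Dx↦r'^{-1}Dx.
h=∫h₀ ⇒ L = L₀·Dx.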